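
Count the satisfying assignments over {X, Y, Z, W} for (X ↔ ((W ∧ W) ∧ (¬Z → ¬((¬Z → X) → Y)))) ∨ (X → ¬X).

Initial set: {((X ↔ ((W ∧ W) ∧ (¬Z → ¬((¬Z → X) → Y)))) ∨ (X → ¬X))}.
((X ↔ ((W ∧ W) ∧ (¬Z → ¬((¬Z → X) → Y)))) ∨ (X → ¬X)): β-rule — branch into (X ↔ ((W ∧ W) ∧ (¬Z → ¬((¬Z → X) → Y))))  //  (X → ¬X).
  branch 1 (add (X ↔ ((W ∧ W) ∧ (¬Z → ¬((¬Z → X) → Y))))):
    (X ↔ ((W ∧ W) ∧ (¬Z → ¬((¬Z → X) → Y)))): β-rule — branch into X, ((W ∧ W) ∧ (¬Z → ¬((¬Z → X) → Y)))  //  ¬X, ¬((W ∧ W) ∧ (¬Z → ¬((¬Z → X) → Y))).
      branch 1.1 (add X, ((W ∧ W) ∧ (¬Z → ¬((¬Z → X) → Y)))):
        ((W ∧ W) ∧ (¬Z → ¬((¬Z → X) → Y))): α-rule — add (W ∧ W), (¬Z → ¬((¬Z → X) → Y)).
        (W ∧ W): α-rule — add W, W.
        (¬Z → ¬((¬Z → X) → Y)): β-rule — branch into ¬¬Z  //  ¬((¬Z → X) → Y).
          branch 1.1.1 (add ¬¬Z):
            ○ open, literals {W=1, X=1, Z=1}.
          branch 1.1.2 (add ¬((¬Z → X) → Y)):
            ¬((¬Z → X) → Y): α-rule — add (¬Z → X), ¬Y.
            (¬Z → X): β-rule — branch into ¬¬Z  //  X.
              branch 1.1.2.1 (add ¬¬Z):
                ○ open, literals {W=1, X=1, Y=0, Z=1}.
              branch 1.1.2.2 (add X):
                ○ open, literals {W=1, X=1, Y=0}.
      branch 1.2 (add ¬X, ¬((W ∧ W) ∧ (¬Z → ¬((¬Z → X) → Y)))):
        ¬((W ∧ W) ∧ (¬Z → ¬((¬Z → X) → Y))): β-rule — branch into ¬(W ∧ W)  //  ¬(¬Z → ¬((¬Z → X) → Y)).
          branch 1.2.1 (add ¬(W ∧ W)):
            ¬(W ∧ W): β-rule — branch into ¬W  //  ¬W.
              branch 1.2.1.1 (add ¬W):
                ○ open, literals {W=0, X=0}.
              branch 1.2.1.2 (add ¬W):
                ○ open, literals {W=0, X=0}.
          branch 1.2.2 (add ¬(¬Z → ¬((¬Z → X) → Y))):
            ¬(¬Z → ¬((¬Z → X) → Y)): α-rule — add ¬Z, ¬¬((¬Z → X) → Y).
            ¬¬((¬Z → X) → Y): β-rule — branch into ¬(¬Z → X)  //  Y.
              branch 1.2.2.1 (add ¬(¬Z → X)):
                ¬(¬Z → X): α-rule — add ¬Z, ¬X.
                ○ open, literals {X=0, Z=0}.
              branch 1.2.2.2 (add Y):
                ○ open, literals {X=0, Y=1, Z=0}.
  branch 2 (add (X → ¬X)):
    (X → ¬X): β-rule — branch into ¬X  //  ¬X.
      branch 2.1 (add ¬X):
        ○ open, literals {X=0}.
      branch 2.2 (add ¬X):
        ○ open, literals {X=0}.
0 branches closed, 9 open.
Each open branch fixes some atoms; the unmentioned ones are free. Counting distinct full assignments: branch {W=1, X=1, Z=1} (Y) contributes 2 new; branch {W=1, X=1, Y=0, Z=1} (none free) contributes 0 new; branch {W=1, X=1, Y=0} (Z) contributes 1 new; branch {W=0, X=0} (Y, Z) contributes 4 new; branch {W=0, X=0} (Y, Z) contributes 0 new; branch {X=0, Z=0} (Y, W) contributes 2 new; branch {X=0, Y=1, Z=0} (W) contributes 0 new; branch {X=0} (Y, Z, W) contributes 2 new; branch {X=0} (Y, Z, W) contributes 0 new. Total: 11.

11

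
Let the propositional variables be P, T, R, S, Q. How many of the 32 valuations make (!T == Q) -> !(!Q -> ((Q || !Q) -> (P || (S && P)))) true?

20

Initial set: {((!T == Q) -> !(!Q -> ((Q || !Q) -> (P || (S && P)))))}.
((!T == Q) -> !(!Q -> ((Q || !Q) -> (P || (S && P))))): β-rule — branch into !(!T == Q)  //  !(!Q -> ((Q || !Q) -> (P || (S && P)))).
  branch 1 (add !(!T == Q)):
    !(!T == Q): β-rule — branch into !T, !Q  //  !!T, Q.
      branch 1.1 (add !T, !Q):
        ○ open, literals {Q=0, T=0}.
      branch 1.2 (add !!T, Q):
        ○ open, literals {Q=1, T=1}.
  branch 2 (add !(!Q -> ((Q || !Q) -> (P || (S && P))))):
    !(!Q -> ((Q || !Q) -> (P || (S && P)))): α-rule — add !Q, !((Q || !Q) -> (P || (S && P))).
    !((Q || !Q) -> (P || (S && P))): α-rule — add (Q || !Q), !(P || (S && P)).
    !(P || (S && P)): α-rule — add !P, !(S && P).
    (Q || !Q): β-rule — branch into Q  //  !Q.
      branch 2.1 (add Q):
        × closes — contains both Q and !Q.
      branch 2.2 (add !Q):
        !(S && P): β-rule — branch into !S  //  !P.
          branch 2.2.1 (add !S):
            ○ open, literals {P=0, Q=0, S=0}.
          branch 2.2.2 (add !P):
            ○ open, literals {P=0, Q=0}.
1 branch closed, 4 open.
Each open branch fixes some atoms; the unmentioned ones are free. Counting distinct full assignments: branch {Q=0, T=0} (P, R, S) contributes 8 new; branch {Q=1, T=1} (P, R, S) contributes 8 new; branch {P=0, Q=0, S=0} (T, R) contributes 2 new; branch {P=0, Q=0} (T, R, S) contributes 2 new. Total: 20.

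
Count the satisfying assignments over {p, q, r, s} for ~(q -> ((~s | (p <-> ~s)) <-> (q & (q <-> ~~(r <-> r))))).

2

Initial set: {~(q -> ((~s | (p <-> ~s)) <-> (q & (q <-> ~~(r <-> r)))))}.
~(q -> ((~s | (p <-> ~s)) <-> (q & (q <-> ~~(r <-> r))))): α-rule — add q, ~((~s | (p <-> ~s)) <-> (q & (q <-> ~~(r <-> r)))).
~((~s | (p <-> ~s)) <-> (q & (q <-> ~~(r <-> r)))): β-rule — branch into (~s | (p <-> ~s)), ~(q & (q <-> ~~(r <-> r)))  //  ~(~s | (p <-> ~s)), (q & (q <-> ~~(r <-> r))).
  branch 1 (add (~s | (p <-> ~s)), ~(q & (q <-> ~~(r <-> r)))):
    (~s | (p <-> ~s)): β-rule — branch into ~s  //  (p <-> ~s).
      branch 1.1 (add ~s):
        ~(q & (q <-> ~~(r <-> r))): β-rule — branch into ~q  //  ~(q <-> ~~(r <-> r)).
          branch 1.1.1 (add ~q):
            × closes — contains both q and ~q.
          branch 1.1.2 (add ~(q <-> ~~(r <-> r))):
            ~(q <-> ~~(r <-> r)): β-rule — branch into q, ~~~(r <-> r)  //  ~q, ~~(r <-> r).
              branch 1.1.2.1 (add q, ~~~(r <-> r)):
                ~~~(r <-> r): drop double negation, giving ~(r <-> r).
                ~(r <-> r): β-rule — branch into r, ~r  //  ~r, r.
                  branch 1.1.2.1.1 (add r, ~r):
                    × closes — contains both r and ~r.
                  branch 1.1.2.1.2 (add ~r, r):
                    × closes — contains both r and ~r.
              branch 1.1.2.2 (add ~q, ~~(r <-> r)):
                × closes — contains both q and ~q.
      branch 1.2 (add (p <-> ~s)):
        ~(q & (q <-> ~~(r <-> r))): β-rule — branch into ~q  //  ~(q <-> ~~(r <-> r)).
          branch 1.2.1 (add ~q):
            × closes — contains both q and ~q.
          branch 1.2.2 (add ~(q <-> ~~(r <-> r))):
            (p <-> ~s): β-rule — branch into p, ~s  //  ~p, ~~s.
              branch 1.2.2.1 (add p, ~s):
                ~(q <-> ~~(r <-> r)): β-rule — branch into q, ~~~(r <-> r)  //  ~q, ~~(r <-> r).
                  branch 1.2.2.1.1 (add q, ~~~(r <-> r)):
                    ~~~(r <-> r): drop double negation, giving ~(r <-> r).
                    ~(r <-> r): β-rule — branch into r, ~r  //  ~r, r.
                      branch 1.2.2.1.1.1 (add r, ~r):
                        × closes — contains both r and ~r.
                      branch 1.2.2.1.1.2 (add ~r, r):
                        × closes — contains both r and ~r.
                  branch 1.2.2.1.2 (add ~q, ~~(r <-> r)):
                    × closes — contains both q and ~q.
              branch 1.2.2.2 (add ~p, ~~s):
                ~(q <-> ~~(r <-> r)): β-rule — branch into q, ~~~(r <-> r)  //  ~q, ~~(r <-> r).
                  branch 1.2.2.2.1 (add q, ~~~(r <-> r)):
                    ~~~(r <-> r): drop double negation, giving ~(r <-> r).
                    ~(r <-> r): β-rule — branch into r, ~r  //  ~r, r.
                      branch 1.2.2.2.1.1 (add r, ~r):
                        × closes — contains both r and ~r.
                      branch 1.2.2.2.1.2 (add ~r, r):
                        × closes — contains both r and ~r.
                  branch 1.2.2.2.2 (add ~q, ~~(r <-> r)):
                    × closes — contains both q and ~q.
  branch 2 (add ~(~s | (p <-> ~s)), (q & (q <-> ~~(r <-> r)))):
    ~(~s | (p <-> ~s)): α-rule — add ~~s, ~(p <-> ~s).
    (q & (q <-> ~~(r <-> r))): α-rule — add q, (q <-> ~~(r <-> r)).
    ~(p <-> ~s): β-rule — branch into p, ~~s  //  ~p, ~s.
      branch 2.1 (add p, ~~s):
        (q <-> ~~(r <-> r)): β-rule — branch into q, ~~(r <-> r)  //  ~q, ~~~(r <-> r).
          branch 2.1.1 (add q, ~~(r <-> r)):
            ~~(r <-> r): drop double negation, giving (r <-> r).
            (r <-> r): β-rule — branch into r, r  //  ~r, ~r.
              branch 2.1.1.1 (add r, r):
                ○ open, literals {p=true, q=true, r=true, s=true}.
              branch 2.1.1.2 (add ~r, ~r):
                ○ open, literals {p=true, q=true, r=false, s=true}.
          branch 2.1.2 (add ~q, ~~~(r <-> r)):
            × closes — contains both q and ~q.
      branch 2.2 (add ~p, ~s):
        × closes — contains both s and ~s.
13 branches closed, 2 open.
Each open branch fixes some atoms; the unmentioned ones are free. Counting distinct full assignments: branch {p=true, q=true, r=true, s=true} (none free) contributes 1 new; branch {p=true, q=true, r=false, s=true} (none free) contributes 1 new. Total: 2.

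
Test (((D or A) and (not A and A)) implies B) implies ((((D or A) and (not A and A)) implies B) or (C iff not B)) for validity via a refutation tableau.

Valid

Assume the negation and expand:
Initial set: {not ((((D or A) and (not A and A)) implies B) implies ((((D or A) and (not A and A)) implies B) or (C iff not B)))}.
not ((((D or A) and (not A and A)) implies B) implies ((((D or A) and (not A and A)) implies B) or (C iff not B))): α-rule — add (((D or A) and (not A and A)) implies B), not ((((D or A) and (not A and A)) implies B) or (C iff not B)).
not ((((D or A) and (not A and A)) implies B) or (C iff not B)): α-rule — add not (((D or A) and (not A and A)) implies B), not (C iff not B).
not (((D or A) and (not A and A)) implies B): α-rule — add ((D or A) and (not A and A)), not B.
((D or A) and (not A and A)): α-rule — add (D or A), (not A and A).
(not A and A): α-rule — add not A, A.
× closes — contains both A and not A.
All 1 branch closes.
Every branch closed, so the negation is unsatisfiable and the formula is valid.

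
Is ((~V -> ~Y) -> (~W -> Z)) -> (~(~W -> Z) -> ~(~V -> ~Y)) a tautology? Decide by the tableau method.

Assume the negation and expand:
Initial set: {~(((~V -> ~Y) -> (~W -> Z)) -> (~(~W -> Z) -> ~(~V -> ~Y)))}.
~(((~V -> ~Y) -> (~W -> Z)) -> (~(~W -> Z) -> ~(~V -> ~Y))): α-rule — add ((~V -> ~Y) -> (~W -> Z)), ~(~(~W -> Z) -> ~(~V -> ~Y)).
~(~(~W -> Z) -> ~(~V -> ~Y)): α-rule — add ~(~W -> Z), ~~(~V -> ~Y).
~(~W -> Z): α-rule — add ~W, ~Z.
((~V -> ~Y) -> (~W -> Z)): β-rule — branch into ~(~V -> ~Y)  //  (~W -> Z).
  branch 1 (add ~(~V -> ~Y)):
    ~(~V -> ~Y): α-rule — add ~V, ~~Y.
    ~~(~V -> ~Y): β-rule — branch into ~~V  //  ~Y.
      branch 1.1 (add ~~V):
        × closes — contains both V and ~V.
      branch 1.2 (add ~Y):
        × closes — contains both Y and ~Y.
  branch 2 (add (~W -> Z)):
    ~~(~V -> ~Y): β-rule — branch into ~~V  //  ~Y.
      branch 2.1 (add ~~V):
        (~W -> Z): β-rule — branch into ~~W  //  Z.
          branch 2.1.1 (add ~~W):
            × closes — contains both W and ~W.
          branch 2.1.2 (add Z):
            × closes — contains both Z and ~Z.
      branch 2.2 (add ~Y):
        (~W -> Z): β-rule — branch into ~~W  //  Z.
          branch 2.2.1 (add ~~W):
            × closes — contains both W and ~W.
          branch 2.2.2 (add Z):
            × closes — contains both Z and ~Z.
All 6 branches close.
Every branch closed, so the negation is unsatisfiable and the formula is valid.

Valid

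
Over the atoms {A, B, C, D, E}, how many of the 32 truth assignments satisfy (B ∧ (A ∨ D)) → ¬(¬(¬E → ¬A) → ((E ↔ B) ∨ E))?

24

Initial set: {((B ∧ (A ∨ D)) → ¬(¬(¬E → ¬A) → ((E ↔ B) ∨ E)))}.
((B ∧ (A ∨ D)) → ¬(¬(¬E → ¬A) → ((E ↔ B) ∨ E))): β-rule — branch into ¬(B ∧ (A ∨ D))  //  ¬(¬(¬E → ¬A) → ((E ↔ B) ∨ E)).
  branch 1 (add ¬(B ∧ (A ∨ D))):
    ¬(B ∧ (A ∨ D)): β-rule — branch into ¬B  //  ¬(A ∨ D).
      branch 1.1 (add ¬B):
        ○ open, literals {B=F}.
      branch 1.2 (add ¬(A ∨ D)):
        ¬(A ∨ D): α-rule — add ¬A, ¬D.
        ○ open, literals {A=F, D=F}.
  branch 2 (add ¬(¬(¬E → ¬A) → ((E ↔ B) ∨ E))):
    ¬(¬(¬E → ¬A) → ((E ↔ B) ∨ E)): α-rule — add ¬(¬E → ¬A), ¬((E ↔ B) ∨ E).
    ¬(¬E → ¬A): α-rule — add ¬E, ¬¬A.
    ¬((E ↔ B) ∨ E): α-rule — add ¬(E ↔ B), ¬E.
    ¬(E ↔ B): β-rule — branch into E, ¬B  //  ¬E, B.
      branch 2.1 (add E, ¬B):
        × closes — contains both E and ¬E.
      branch 2.2 (add ¬E, B):
        ○ open, literals {A=T, B=T, E=F}.
1 branch closed, 3 open.
Each open branch fixes some atoms; the unmentioned ones are free. Counting distinct full assignments: branch {B=F} (A, C, D, E) contributes 16 new; branch {A=F, D=F} (B, C, E) contributes 4 new; branch {A=T, B=T, E=F} (C, D) contributes 4 new. Total: 24.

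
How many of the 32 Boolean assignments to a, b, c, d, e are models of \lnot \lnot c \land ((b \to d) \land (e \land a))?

Initial set: {(\lnot \lnot c \land ((b \to d) \land (e \land a)))}.
(\lnot \lnot c \land ((b \to d) \land (e \land a))): α-rule — add \lnot \lnot c, ((b \to d) \land (e \land a)).
\lnot \lnot c: drop double negation, giving c.
((b \to d) \land (e \land a)): α-rule — add (b \to d), (e \land a).
(e \land a): α-rule — add e, a.
(b \to d): β-rule — branch into \lnot b  //  d.
  branch 1 (add \lnot b):
    ○ open, literals {a=true, b=false, c=true, e=true}.
  branch 2 (add d):
    ○ open, literals {a=true, c=true, d=true, e=true}.
0 branches closed, 2 open.
Each open branch fixes some atoms; the unmentioned ones are free. Counting distinct full assignments: branch {a=true, b=false, c=true, e=true} (d) contributes 2 new; branch {a=true, c=true, d=true, e=true} (b) contributes 1 new. Total: 3.

3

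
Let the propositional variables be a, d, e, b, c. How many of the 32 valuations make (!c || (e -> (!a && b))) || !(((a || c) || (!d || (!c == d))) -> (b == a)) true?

28

Initial set: {((!c || (e -> (!a && b))) || !(((a || c) || (!d || (!c == d))) -> (b == a)))}.
((!c || (e -> (!a && b))) || !(((a || c) || (!d || (!c == d))) -> (b == a))): β-rule — branch into (!c || (e -> (!a && b)))  //  !(((a || c) || (!d || (!c == d))) -> (b == a)).
  branch 1 (add (!c || (e -> (!a && b)))):
    (!c || (e -> (!a && b))): β-rule — branch into !c  //  (e -> (!a && b)).
      branch 1.1 (add !c):
        ○ open, literals {c=false}.
      branch 1.2 (add (e -> (!a && b))):
        (e -> (!a && b)): β-rule — branch into !e  //  (!a && b).
          branch 1.2.1 (add !e):
            ○ open, literals {e=false}.
          branch 1.2.2 (add (!a && b)):
            (!a && b): α-rule — add !a, b.
            ○ open, literals {a=false, b=true}.
  branch 2 (add !(((a || c) || (!d || (!c == d))) -> (b == a))):
    !(((a || c) || (!d || (!c == d))) -> (b == a)): α-rule — add ((a || c) || (!d || (!c == d))), !(b == a).
    ((a || c) || (!d || (!c == d))): β-rule — branch into (a || c)  //  (!d || (!c == d)).
      branch 2.1 (add (a || c)):
        !(b == a): β-rule — branch into b, !a  //  !b, a.
          branch 2.1.1 (add b, !a):
            (a || c): β-rule — branch into a  //  c.
              branch 2.1.1.1 (add a):
                × closes — contains both a and !a.
              branch 2.1.1.2 (add c):
                ○ open, literals {a=false, b=true, c=true}.
          branch 2.1.2 (add !b, a):
            (a || c): β-rule — branch into a  //  c.
              branch 2.1.2.1 (add a):
                ○ open, literals {a=true, b=false}.
              branch 2.1.2.2 (add c):
                ○ open, literals {a=true, b=false, c=true}.
      branch 2.2 (add (!d || (!c == d))):
        !(b == a): β-rule — branch into b, !a  //  !b, a.
          branch 2.2.1 (add b, !a):
            (!d || (!c == d)): β-rule — branch into !d  //  (!c == d).
              branch 2.2.1.1 (add !d):
                ○ open, literals {a=false, b=true, d=false}.
              branch 2.2.1.2 (add (!c == d)):
                (!c == d): β-rule — branch into !c, d  //  !!c, !d.
                  branch 2.2.1.2.1 (add !c, d):
                    ○ open, literals {a=false, b=true, c=false, d=true}.
                  branch 2.2.1.2.2 (add !!c, !d):
                    ○ open, literals {a=false, b=true, c=true, d=false}.
          branch 2.2.2 (add !b, a):
            (!d || (!c == d)): β-rule — branch into !d  //  (!c == d).
              branch 2.2.2.1 (add !d):
                ○ open, literals {a=true, b=false, d=false}.
              branch 2.2.2.2 (add (!c == d)):
                (!c == d): β-rule — branch into !c, d  //  !!c, !d.
                  branch 2.2.2.2.1 (add !c, d):
                    ○ open, literals {a=true, b=false, c=false, d=true}.
                  branch 2.2.2.2.2 (add !!c, !d):
                    ○ open, literals {a=true, b=false, c=true, d=false}.
1 branch closed, 12 open.
Each open branch fixes some atoms; the unmentioned ones are free. Counting distinct full assignments: branch {c=false} (a, d, e, b) contributes 16 new; branch {e=false} (a, d, b, c) contributes 8 new; branch {a=false, b=true} (d, e, c) contributes 2 new; branch {a=false, b=true, c=true} (d, e) contributes 0 new; branch {a=true, b=false} (d, e, c) contributes 2 new; branch {a=true, b=false, c=true} (d, e) contributes 0 new; branch {a=false, b=true, d=false} (e, c) contributes 0 new; branch {a=false, b=true, c=false, d=true} (e) contributes 0 new; branch {a=false, b=true, c=true, d=false} (e) contributes 0 new; branch {a=true, b=false, d=false} (e, c) contributes 0 new; branch {a=true, b=false, c=false, d=true} (e) contributes 0 new; branch {a=true, b=false, c=true, d=false} (e) contributes 0 new. Total: 28.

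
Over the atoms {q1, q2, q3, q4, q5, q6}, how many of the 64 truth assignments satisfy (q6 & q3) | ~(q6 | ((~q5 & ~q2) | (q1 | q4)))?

Initial set: {((q6 & q3) | ~(q6 | ((~q5 & ~q2) | (q1 | q4))))}.
((q6 & q3) | ~(q6 | ((~q5 & ~q2) | (q1 | q4)))): β-rule — branch into (q6 & q3)  //  ~(q6 | ((~q5 & ~q2) | (q1 | q4))).
  branch 1 (add (q6 & q3)):
    (q6 & q3): α-rule — add q6, q3.
    ○ open, literals {q3=1, q6=1}.
  branch 2 (add ~(q6 | ((~q5 & ~q2) | (q1 | q4)))):
    ~(q6 | ((~q5 & ~q2) | (q1 | q4))): α-rule — add ~q6, ~((~q5 & ~q2) | (q1 | q4)).
    ~((~q5 & ~q2) | (q1 | q4)): α-rule — add ~(~q5 & ~q2), ~(q1 | q4).
    ~(q1 | q4): α-rule — add ~q1, ~q4.
    ~(~q5 & ~q2): β-rule — branch into ~~q5  //  ~~q2.
      branch 2.1 (add ~~q5):
        ○ open, literals {q1=0, q4=0, q5=1, q6=0}.
      branch 2.2 (add ~~q2):
        ○ open, literals {q1=0, q2=1, q4=0, q6=0}.
0 branches closed, 3 open.
Each open branch fixes some atoms; the unmentioned ones are free. Counting distinct full assignments: branch {q3=1, q6=1} (q1, q2, q4, q5) contributes 16 new; branch {q1=0, q4=0, q5=1, q6=0} (q2, q3) contributes 4 new; branch {q1=0, q2=1, q4=0, q6=0} (q3, q5) contributes 2 new. Total: 22.

22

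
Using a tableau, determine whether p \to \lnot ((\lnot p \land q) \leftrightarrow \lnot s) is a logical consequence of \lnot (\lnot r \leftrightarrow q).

No

Initial set: {T \lnot (\lnot r \leftrightarrow q); F (p \to \lnot ((\lnot p \land q) \leftrightarrow \lnot s))}.
F (p \to \lnot ((\lnot p \land q) \leftrightarrow \lnot s)): α-rule — add T p, F \lnot ((\lnot p \land q) \leftrightarrow \lnot s).
T \lnot (\lnot r \leftrightarrow q): β-rule — branch into T \lnot r, F q  //  F \lnot r, T q.
  branch 1 (add T \lnot r, F q):
    F \lnot ((\lnot p \land q) \leftrightarrow \lnot s): β-rule — branch into T (\lnot p \land q), T \lnot s  //  F (\lnot p \land q), F \lnot s.
      branch 1.1 (add T (\lnot p \land q), T \lnot s):
        T (\lnot p \land q): α-rule — add T \lnot p, T q.
        × closes — contains both p and \lnot p.
      branch 1.2 (add F (\lnot p \land q), F \lnot s):
        F (\lnot p \land q): β-rule — branch into F \lnot p  //  F q.
          branch 1.2.1 (add F \lnot p):
            ○ open, literals {p=true, q=false, r=false, s=true}.
          branch 1.2.2 (add F q):
            ○ open, literals {p=true, q=false, r=false, s=true}.
  branch 2 (add F \lnot r, T q):
    F \lnot ((\lnot p \land q) \leftrightarrow \lnot s): β-rule — branch into T (\lnot p \land q), T \lnot s  //  F (\lnot p \land q), F \lnot s.
      branch 2.1 (add T (\lnot p \land q), T \lnot s):
        T (\lnot p \land q): α-rule — add T \lnot p, T q.
        × closes — contains both p and \lnot p.
      branch 2.2 (add F (\lnot p \land q), F \lnot s):
        F (\lnot p \land q): β-rule — branch into F \lnot p  //  F q.
          branch 2.2.1 (add F \lnot p):
            ○ open, literals {p=true, q=true, r=true, s=true}.
          branch 2.2.2 (add F q):
            × closes — contains both q and \lnot q.
3 branches closed, 3 open.
An open branch gives a countermodel: p=true, q=false, r=false, s=true (unmentioned atoms arbitrary); the premises hold there but the conclusion fails.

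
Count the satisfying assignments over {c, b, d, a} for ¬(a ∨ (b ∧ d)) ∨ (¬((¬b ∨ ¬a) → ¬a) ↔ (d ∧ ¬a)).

10

Initial set: {(¬(a ∨ (b ∧ d)) ∨ (¬((¬b ∨ ¬a) → ¬a) ↔ (d ∧ ¬a)))}.
(¬(a ∨ (b ∧ d)) ∨ (¬((¬b ∨ ¬a) → ¬a) ↔ (d ∧ ¬a))): β-rule — branch into ¬(a ∨ (b ∧ d))  //  (¬((¬b ∨ ¬a) → ¬a) ↔ (d ∧ ¬a)).
  branch 1 (add ¬(a ∨ (b ∧ d))):
    ¬(a ∨ (b ∧ d)): α-rule — add ¬a, ¬(b ∧ d).
    ¬(b ∧ d): β-rule — branch into ¬b  //  ¬d.
      branch 1.1 (add ¬b):
        ○ open, literals {a=F, b=F}.
      branch 1.2 (add ¬d):
        ○ open, literals {a=F, d=F}.
  branch 2 (add (¬((¬b ∨ ¬a) → ¬a) ↔ (d ∧ ¬a))):
    (¬((¬b ∨ ¬a) → ¬a) ↔ (d ∧ ¬a)): β-rule — branch into ¬((¬b ∨ ¬a) → ¬a), (d ∧ ¬a)  //  ¬¬((¬b ∨ ¬a) → ¬a), ¬(d ∧ ¬a).
      branch 2.1 (add ¬((¬b ∨ ¬a) → ¬a), (d ∧ ¬a)):
        ¬((¬b ∨ ¬a) → ¬a): α-rule — add (¬b ∨ ¬a), ¬¬a.
        (d ∧ ¬a): α-rule — add d, ¬a.
        × closes — contains both a and ¬a.
      branch 2.2 (add ¬¬((¬b ∨ ¬a) → ¬a), ¬(d ∧ ¬a)):
        ¬¬((¬b ∨ ¬a) → ¬a): β-rule — branch into ¬(¬b ∨ ¬a)  //  ¬a.
          branch 2.2.1 (add ¬(¬b ∨ ¬a)):
            ¬(¬b ∨ ¬a): α-rule — add ¬¬b, ¬¬a.
            ¬(d ∧ ¬a): β-rule — branch into ¬d  //  ¬¬a.
              branch 2.2.1.1 (add ¬d):
                ○ open, literals {a=T, b=T, d=F}.
              branch 2.2.1.2 (add ¬¬a):
                ○ open, literals {a=T, b=T}.
          branch 2.2.2 (add ¬a):
            ¬(d ∧ ¬a): β-rule — branch into ¬d  //  ¬¬a.
              branch 2.2.2.1 (add ¬d):
                ○ open, literals {a=F, d=F}.
              branch 2.2.2.2 (add ¬¬a):
                × closes — contains both a and ¬a.
2 branches closed, 5 open.
Each open branch fixes some atoms; the unmentioned ones are free. Counting distinct full assignments: branch {a=F, b=F} (c, d) contributes 4 new; branch {a=F, d=F} (c, b) contributes 2 new; branch {a=T, b=T, d=F} (c) contributes 2 new; branch {a=T, b=T} (c, d) contributes 2 new; branch {a=F, d=F} (c, b) contributes 0 new. Total: 10.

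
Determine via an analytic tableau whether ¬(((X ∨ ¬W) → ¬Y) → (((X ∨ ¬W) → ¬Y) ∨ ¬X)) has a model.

Unsatisfiable

Initial set: {¬(((X ∨ ¬W) → ¬Y) → (((X ∨ ¬W) → ¬Y) ∨ ¬X))}.
¬(((X ∨ ¬W) → ¬Y) → (((X ∨ ¬W) → ¬Y) ∨ ¬X)): α-rule — add ((X ∨ ¬W) → ¬Y), ¬(((X ∨ ¬W) → ¬Y) ∨ ¬X).
¬(((X ∨ ¬W) → ¬Y) ∨ ¬X): α-rule — add ¬((X ∨ ¬W) → ¬Y), ¬¬X.
¬((X ∨ ¬W) → ¬Y): α-rule — add (X ∨ ¬W), ¬¬Y.
((X ∨ ¬W) → ¬Y): β-rule — branch into ¬(X ∨ ¬W)  //  ¬Y.
  branch 1 (add ¬(X ∨ ¬W)):
    ¬(X ∨ ¬W): α-rule — add ¬X, ¬¬W.
    × closes — contains both X and ¬X.
  branch 2 (add ¬Y):
    × closes — contains both Y and ¬Y.
All 2 branches close.
Every branch closed; the formula is unsatisfiable.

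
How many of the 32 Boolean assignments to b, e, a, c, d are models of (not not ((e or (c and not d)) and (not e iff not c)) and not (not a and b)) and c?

Initial set: {T ((not not ((e or (c and not d)) and (not e iff not c)) and not (not a and b)) and c)}.
T ((not not ((e or (c and not d)) and (not e iff not c)) and not (not a and b)) and c): α-rule — add T (not not ((e or (c and not d)) and (not e iff not c)) and not (not a and b)), T c.
T (not not ((e or (c and not d)) and (not e iff not c)) and not (not a and b)): α-rule — add T not not ((e or (c and not d)) and (not e iff not c)), T not (not a and b).
T not not ((e or (c and not d)) and (not e iff not c)): drop double negation, giving T ((e or (c and not d)) and (not e iff not c)).
T ((e or (c and not d)) and (not e iff not c)): α-rule — add T (e or (c and not d)), T (not e iff not c).
T not (not a and b): β-rule — branch into F not a  //  F b.
  branch 1 (add F not a):
    T (e or (c and not d)): β-rule — branch into T e  //  T (c and not d).
      branch 1.1 (add T e):
        T (not e iff not c): β-rule — branch into T not e, T not c  //  F not e, F not c.
          branch 1.1.1 (add T not e, T not c):
            × closes — contains both e and not e.
          branch 1.1.2 (add F not e, F not c):
            ○ open, literals {a=1, c=1, e=1}.
      branch 1.2 (add T (c and not d)):
        T (c and not d): α-rule — add T c, T not d.
        T (not e iff not c): β-rule — branch into T not e, T not c  //  F not e, F not c.
          branch 1.2.1 (add T not e, T not c):
            × closes — contains both c and not c.
          branch 1.2.2 (add F not e, F not c):
            ○ open, literals {a=1, c=1, d=0, e=1}.
  branch 2 (add F b):
    T (e or (c and not d)): β-rule — branch into T e  //  T (c and not d).
      branch 2.1 (add T e):
        T (not e iff not c): β-rule — branch into T not e, T not c  //  F not e, F not c.
          branch 2.1.1 (add T not e, T not c):
            × closes — contains both e and not e.
          branch 2.1.2 (add F not e, F not c):
            ○ open, literals {b=0, c=1, e=1}.
      branch 2.2 (add T (c and not d)):
        T (c and not d): α-rule — add T c, T not d.
        T (not e iff not c): β-rule — branch into T not e, T not c  //  F not e, F not c.
          branch 2.2.1 (add T not e, T not c):
            × closes — contains both c and not c.
          branch 2.2.2 (add F not e, F not c):
            ○ open, literals {b=0, c=1, d=0, e=1}.
4 branches closed, 4 open.
Each open branch fixes some atoms; the unmentioned ones are free. Counting distinct full assignments: branch {a=1, c=1, e=1} (b, d) contributes 4 new; branch {a=1, c=1, d=0, e=1} (b) contributes 0 new; branch {b=0, c=1, e=1} (a, d) contributes 2 new; branch {b=0, c=1, d=0, e=1} (a) contributes 0 new. Total: 6.

6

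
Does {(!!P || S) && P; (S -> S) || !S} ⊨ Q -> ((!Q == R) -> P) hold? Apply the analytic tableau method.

Initial set: {((!!P || S) && P); ((S -> S) || !S); !(Q -> ((!Q == R) -> P))}.
((!!P || S) && P): α-rule — add (!!P || S), P.
!(Q -> ((!Q == R) -> P)): α-rule — add Q, !((!Q == R) -> P).
!((!Q == R) -> P): α-rule — add (!Q == R), !P.
× closes — contains both P and !P.
All 1 branch closes.
Every branch closed, so the premises entail the conclusion.

Yes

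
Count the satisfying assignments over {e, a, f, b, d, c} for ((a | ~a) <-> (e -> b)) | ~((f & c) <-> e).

60

Initial set: {(((a | ~a) <-> (e -> b)) | ~((f & c) <-> e))}.
(((a | ~a) <-> (e -> b)) | ~((f & c) <-> e)): β-rule — branch into ((a | ~a) <-> (e -> b))  //  ~((f & c) <-> e).
  branch 1 (add ((a | ~a) <-> (e -> b))):
    ((a | ~a) <-> (e -> b)): β-rule — branch into (a | ~a), (e -> b)  //  ~(a | ~a), ~(e -> b).
      branch 1.1 (add (a | ~a), (e -> b)):
        (a | ~a): β-rule — branch into a  //  ~a.
          branch 1.1.1 (add a):
            (e -> b): β-rule — branch into ~e  //  b.
              branch 1.1.1.1 (add ~e):
                ○ open, literals {a=1, e=0}.
              branch 1.1.1.2 (add b):
                ○ open, literals {a=1, b=1}.
          branch 1.1.2 (add ~a):
            (e -> b): β-rule — branch into ~e  //  b.
              branch 1.1.2.1 (add ~e):
                ○ open, literals {a=0, e=0}.
              branch 1.1.2.2 (add b):
                ○ open, literals {a=0, b=1}.
      branch 1.2 (add ~(a | ~a), ~(e -> b)):
        ~(a | ~a): α-rule — add ~a, ~~a.
        × closes — contains both a and ~a.
  branch 2 (add ~((f & c) <-> e)):
    ~((f & c) <-> e): β-rule — branch into (f & c), ~e  //  ~(f & c), e.
      branch 2.1 (add (f & c), ~e):
        (f & c): α-rule — add f, c.
        ○ open, literals {c=1, e=0, f=1}.
      branch 2.2 (add ~(f & c), e):
        ~(f & c): β-rule — branch into ~f  //  ~c.
          branch 2.2.1 (add ~f):
            ○ open, literals {e=1, f=0}.
          branch 2.2.2 (add ~c):
            ○ open, literals {c=0, e=1}.
1 branch closed, 7 open.
Each open branch fixes some atoms; the unmentioned ones are free. Counting distinct full assignments: branch {a=1, e=0} (f, b, d, c) contributes 16 new; branch {a=1, b=1} (e, f, d, c) contributes 8 new; branch {a=0, e=0} (f, b, d, c) contributes 16 new; branch {a=0, b=1} (e, f, d, c) contributes 8 new; branch {c=1, e=0, f=1} (a, b, d) contributes 0 new; branch {e=1, f=0} (a, b, d, c) contributes 8 new; branch {c=0, e=1} (a, f, b, d) contributes 4 new. Total: 60.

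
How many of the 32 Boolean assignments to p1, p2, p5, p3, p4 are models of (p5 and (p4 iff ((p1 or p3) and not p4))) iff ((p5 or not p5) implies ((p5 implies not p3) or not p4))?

Initial set: {T ((p5 and (p4 iff ((p1 or p3) and not p4))) iff ((p5 or not p5) implies ((p5 implies not p3) or not p4)))}.
T ((p5 and (p4 iff ((p1 or p3) and not p4))) iff ((p5 or not p5) implies ((p5 implies not p3) or not p4))): β-rule — branch into T (p5 and (p4 iff ((p1 or p3) and not p4))), T ((p5 or not p5) implies ((p5 implies not p3) or not p4))  //  F (p5 and (p4 iff ((p1 or p3) and not p4))), F ((p5 or not p5) implies ((p5 implies not p3) or not p4)).
  branch 1 (add T (p5 and (p4 iff ((p1 or p3) and not p4))), T ((p5 or not p5) implies ((p5 implies not p3) or not p4))):
    T (p5 and (p4 iff ((p1 or p3) and not p4))): α-rule — add T p5, T (p4 iff ((p1 or p3) and not p4)).
    T ((p5 or not p5) implies ((p5 implies not p3) or not p4)): β-rule — branch into F (p5 or not p5)  //  T ((p5 implies not p3) or not p4).
      branch 1.1 (add F (p5 or not p5)):
        F (p5 or not p5): α-rule — add F p5, F not p5.
        × closes — contains both p5 and not p5.
      branch 1.2 (add T ((p5 implies not p3) or not p4)):
        T (p4 iff ((p1 or p3) and not p4)): β-rule — branch into T p4, T ((p1 or p3) and not p4)  //  F p4, F ((p1 or p3) and not p4).
          branch 1.2.1 (add T p4, T ((p1 or p3) and not p4)):
            T ((p1 or p3) and not p4): α-rule — add T (p1 or p3), T not p4.
            × closes — contains both p4 and not p4.
          branch 1.2.2 (add F p4, F ((p1 or p3) and not p4)):
            T ((p5 implies not p3) or not p4): β-rule — branch into T (p5 implies not p3)  //  T not p4.
              branch 1.2.2.1 (add T (p5 implies not p3)):
                F ((p1 or p3) and not p4): β-rule — branch into F (p1 or p3)  //  F not p4.
                  branch 1.2.2.1.1 (add F (p1 or p3)):
                    F (p1 or p3): α-rule — add F p1, F p3.
                    T (p5 implies not p3): β-rule — branch into F p5  //  T not p3.
                      branch 1.2.2.1.1.1 (add F p5):
                        × closes — contains both p5 and not p5.
                      branch 1.2.2.1.1.2 (add T not p3):
                        ○ open, literals {p1=F, p3=F, p4=F, p5=T}.
                  branch 1.2.2.1.2 (add F not p4):
                    × closes — contains both p4 and not p4.
              branch 1.2.2.2 (add T not p4):
                F ((p1 or p3) and not p4): β-rule — branch into F (p1 or p3)  //  F not p4.
                  branch 1.2.2.2.1 (add F (p1 or p3)):
                    F (p1 or p3): α-rule — add F p1, F p3.
                    ○ open, literals {p1=F, p3=F, p4=F, p5=T}.
                  branch 1.2.2.2.2 (add F not p4):
                    × closes — contains both p4 and not p4.
  branch 2 (add F (p5 and (p4 iff ((p1 or p3) and not p4))), F ((p5 or not p5) implies ((p5 implies not p3) or not p4))):
    F ((p5 or not p5) implies ((p5 implies not p3) or not p4)): α-rule — add T (p5 or not p5), F ((p5 implies not p3) or not p4).
    F ((p5 implies not p3) or not p4): α-rule — add F (p5 implies not p3), F not p4.
    F (p5 implies not p3): α-rule — add T p5, F not p3.
    F (p5 and (p4 iff ((p1 or p3) and not p4))): β-rule — branch into F p5  //  F (p4 iff ((p1 or p3) and not p4)).
      branch 2.1 (add F p5):
        × closes — contains both p5 and not p5.
      branch 2.2 (add F (p4 iff ((p1 or p3) and not p4))):
        T (p5 or not p5): β-rule — branch into T p5  //  T not p5.
          branch 2.2.1 (add T p5):
            F (p4 iff ((p1 or p3) and not p4)): β-rule — branch into T p4, F ((p1 or p3) and not p4)  //  F p4, T ((p1 or p3) and not p4).
              branch 2.2.1.1 (add T p4, F ((p1 or p3) and not p4)):
                F ((p1 or p3) and not p4): β-rule — branch into F (p1 or p3)  //  F not p4.
                  branch 2.2.1.1.1 (add F (p1 or p3)):
                    F (p1 or p3): α-rule — add F p1, F p3.
                    × closes — contains both p3 and not p3.
                  branch 2.2.1.1.2 (add F not p4):
                    ○ open, literals {p3=T, p4=T, p5=T}.
              branch 2.2.1.2 (add F p4, T ((p1 or p3) and not p4)):
                × closes — contains both p4 and not p4.
          branch 2.2.2 (add T not p5):
            × closes — contains both p5 and not p5.
9 branches closed, 3 open.
Each open branch fixes some atoms; the unmentioned ones are free. Counting distinct full assignments: branch {p1=F, p3=F, p4=F, p5=T} (p2) contributes 2 new; branch {p1=F, p3=F, p4=F, p5=T} (p2) contributes 0 new; branch {p3=T, p4=T, p5=T} (p1, p2) contributes 4 new. Total: 6.

6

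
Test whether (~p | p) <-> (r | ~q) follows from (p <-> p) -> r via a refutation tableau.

Initial set: {T ((p <-> p) -> r); F ((~p | p) <-> (r | ~q))}.
T ((p <-> p) -> r): β-rule — branch into F (p <-> p)  //  T r.
  branch 1 (add F (p <-> p)):
    F ((~p | p) <-> (r | ~q)): β-rule — branch into T (~p | p), F (r | ~q)  //  F (~p | p), T (r | ~q).
      branch 1.1 (add T (~p | p), F (r | ~q)):
        F (r | ~q): α-rule — add F r, F ~q.
        F (p <-> p): β-rule — branch into T p, F p  //  F p, T p.
          branch 1.1.1 (add T p, F p):
            × closes — contains both p and ~p.
          branch 1.1.2 (add F p, T p):
            × closes — contains both p and ~p.
      branch 1.2 (add F (~p | p), T (r | ~q)):
        F (~p | p): α-rule — add F ~p, F p.
        × closes — contains both p and ~p.
  branch 2 (add T r):
    F ((~p | p) <-> (r | ~q)): β-rule — branch into T (~p | p), F (r | ~q)  //  F (~p | p), T (r | ~q).
      branch 2.1 (add T (~p | p), F (r | ~q)):
        F (r | ~q): α-rule — add F r, F ~q.
        × closes — contains both r and ~r.
      branch 2.2 (add F (~p | p), T (r | ~q)):
        F (~p | p): α-rule — add F ~p, F p.
        × closes — contains both p and ~p.
All 5 branches close.
Every branch closed, so the premises entail the conclusion.

Yes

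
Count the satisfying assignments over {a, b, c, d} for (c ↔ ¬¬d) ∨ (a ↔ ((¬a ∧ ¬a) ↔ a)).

Initial set: {T ((c ↔ ¬¬d) ∨ (a ↔ ((¬a ∧ ¬a) ↔ a)))}.
T ((c ↔ ¬¬d) ∨ (a ↔ ((¬a ∧ ¬a) ↔ a))): β-rule — branch into T (c ↔ ¬¬d)  //  T (a ↔ ((¬a ∧ ¬a) ↔ a)).
  branch 1 (add T (c ↔ ¬¬d)):
    T (c ↔ ¬¬d): β-rule — branch into T c, T ¬¬d  //  F c, F ¬¬d.
      branch 1.1 (add T c, T ¬¬d):
        T ¬¬d: drop double negation, giving T d.
        ○ open, literals {c=1, d=1}.
      branch 1.2 (add F c, F ¬¬d):
        F ¬¬d: drop double negation, giving F d.
        ○ open, literals {c=0, d=0}.
  branch 2 (add T (a ↔ ((¬a ∧ ¬a) ↔ a))):
    T (a ↔ ((¬a ∧ ¬a) ↔ a)): β-rule — branch into T a, T ((¬a ∧ ¬a) ↔ a)  //  F a, F ((¬a ∧ ¬a) ↔ a).
      branch 2.1 (add T a, T ((¬a ∧ ¬a) ↔ a)):
        T ((¬a ∧ ¬a) ↔ a): β-rule — branch into T (¬a ∧ ¬a), T a  //  F (¬a ∧ ¬a), F a.
          branch 2.1.1 (add T (¬a ∧ ¬a), T a):
            T (¬a ∧ ¬a): α-rule — add T ¬a, T ¬a.
            × closes — contains both a and ¬a.
          branch 2.1.2 (add F (¬a ∧ ¬a), F a):
            × closes — contains both a and ¬a.
      branch 2.2 (add F a, F ((¬a ∧ ¬a) ↔ a)):
        F ((¬a ∧ ¬a) ↔ a): β-rule — branch into T (¬a ∧ ¬a), F a  //  F (¬a ∧ ¬a), T a.
          branch 2.2.1 (add T (¬a ∧ ¬a), F a):
            T (¬a ∧ ¬a): α-rule — add T ¬a, T ¬a.
            ○ open, literals {a=0}.
          branch 2.2.2 (add F (¬a ∧ ¬a), T a):
            × closes — contains both a and ¬a.
3 branches closed, 3 open.
Each open branch fixes some atoms; the unmentioned ones are free. Counting distinct full assignments: branch {c=1, d=1} (a, b) contributes 4 new; branch {c=0, d=0} (a, b) contributes 4 new; branch {a=0} (b, c, d) contributes 4 new. Total: 12.

12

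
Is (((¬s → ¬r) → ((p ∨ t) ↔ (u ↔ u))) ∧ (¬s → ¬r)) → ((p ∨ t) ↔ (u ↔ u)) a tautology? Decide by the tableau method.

Assume the negation and expand:
Initial set: {¬((((¬s → ¬r) → ((p ∨ t) ↔ (u ↔ u))) ∧ (¬s → ¬r)) → ((p ∨ t) ↔ (u ↔ u)))}.
¬((((¬s → ¬r) → ((p ∨ t) ↔ (u ↔ u))) ∧ (¬s → ¬r)) → ((p ∨ t) ↔ (u ↔ u))): α-rule — add (((¬s → ¬r) → ((p ∨ t) ↔ (u ↔ u))) ∧ (¬s → ¬r)), ¬((p ∨ t) ↔ (u ↔ u)).
(((¬s → ¬r) → ((p ∨ t) ↔ (u ↔ u))) ∧ (¬s → ¬r)): α-rule — add ((¬s → ¬r) → ((p ∨ t) ↔ (u ↔ u))), (¬s → ¬r).
¬((p ∨ t) ↔ (u ↔ u)): β-rule — branch into (p ∨ t), ¬(u ↔ u)  //  ¬(p ∨ t), (u ↔ u).
  branch 1 (add (p ∨ t), ¬(u ↔ u)):
    ((¬s → ¬r) → ((p ∨ t) ↔ (u ↔ u))): β-rule — branch into ¬(¬s → ¬r)  //  ((p ∨ t) ↔ (u ↔ u)).
      branch 1.1 (add ¬(¬s → ¬r)):
        ¬(¬s → ¬r): α-rule — add ¬s, ¬¬r.
        (¬s → ¬r): β-rule — branch into ¬¬s  //  ¬r.
          branch 1.1.1 (add ¬¬s):
            × closes — contains both s and ¬s.
          branch 1.1.2 (add ¬r):
            × closes — contains both r and ¬r.
      branch 1.2 (add ((p ∨ t) ↔ (u ↔ u))):
        (¬s → ¬r): β-rule — branch into ¬¬s  //  ¬r.
          branch 1.2.1 (add ¬¬s):
            (p ∨ t): β-rule — branch into p  //  t.
              branch 1.2.1.1 (add p):
                ¬(u ↔ u): β-rule — branch into u, ¬u  //  ¬u, u.
                  branch 1.2.1.1.1 (add u, ¬u):
                    × closes — contains both u and ¬u.
                  branch 1.2.1.1.2 (add ¬u, u):
                    × closes — contains both u and ¬u.
              branch 1.2.1.2 (add t):
                ¬(u ↔ u): β-rule — branch into u, ¬u  //  ¬u, u.
                  branch 1.2.1.2.1 (add u, ¬u):
                    × closes — contains both u and ¬u.
                  branch 1.2.1.2.2 (add ¬u, u):
                    × closes — contains both u and ¬u.
          branch 1.2.2 (add ¬r):
            (p ∨ t): β-rule — branch into p  //  t.
              branch 1.2.2.1 (add p):
                ¬(u ↔ u): β-rule — branch into u, ¬u  //  ¬u, u.
                  branch 1.2.2.1.1 (add u, ¬u):
                    × closes — contains both u and ¬u.
                  branch 1.2.2.1.2 (add ¬u, u):
                    × closes — contains both u and ¬u.
              branch 1.2.2.2 (add t):
                ¬(u ↔ u): β-rule — branch into u, ¬u  //  ¬u, u.
                  branch 1.2.2.2.1 (add u, ¬u):
                    × closes — contains both u and ¬u.
                  branch 1.2.2.2.2 (add ¬u, u):
                    × closes — contains both u and ¬u.
  branch 2 (add ¬(p ∨ t), (u ↔ u)):
    ¬(p ∨ t): α-rule — add ¬p, ¬t.
    ((¬s → ¬r) → ((p ∨ t) ↔ (u ↔ u))): β-rule — branch into ¬(¬s → ¬r)  //  ((p ∨ t) ↔ (u ↔ u)).
      branch 2.1 (add ¬(¬s → ¬r)):
        ¬(¬s → ¬r): α-rule — add ¬s, ¬¬r.
        (¬s → ¬r): β-rule — branch into ¬¬s  //  ¬r.
          branch 2.1.1 (add ¬¬s):
            × closes — contains both s and ¬s.
          branch 2.1.2 (add ¬r):
            × closes — contains both r and ¬r.
      branch 2.2 (add ((p ∨ t) ↔ (u ↔ u))):
        (¬s → ¬r): β-rule — branch into ¬¬s  //  ¬r.
          branch 2.2.1 (add ¬¬s):
            (u ↔ u): β-rule — branch into u, u  //  ¬u, ¬u.
              branch 2.2.1.1 (add u, u):
                ((p ∨ t) ↔ (u ↔ u)): β-rule — branch into (p ∨ t), (u ↔ u)  //  ¬(p ∨ t), ¬(u ↔ u).
                  branch 2.2.1.1.1 (add (p ∨ t), (u ↔ u)):
                    (p ∨ t): β-rule — branch into p  //  t.
                      branch 2.2.1.1.1.1 (add p):
                        × closes — contains both p and ¬p.
                      branch 2.2.1.1.1.2 (add t):
                        × closes — contains both t and ¬t.
                  branch 2.2.1.1.2 (add ¬(p ∨ t), ¬(u ↔ u)):
                    ¬(p ∨ t): α-rule — add ¬p, ¬t.
                    ¬(u ↔ u): β-rule — branch into u, ¬u  //  ¬u, u.
                      branch 2.2.1.1.2.1 (add u, ¬u):
                        × closes — contains both u and ¬u.
                      branch 2.2.1.1.2.2 (add ¬u, u):
                        × closes — contains both u and ¬u.
              branch 2.2.1.2 (add ¬u, ¬u):
                ((p ∨ t) ↔ (u ↔ u)): β-rule — branch into (p ∨ t), (u ↔ u)  //  ¬(p ∨ t), ¬(u ↔ u).
                  branch 2.2.1.2.1 (add (p ∨ t), (u ↔ u)):
                    (p ∨ t): β-rule — branch into p  //  t.
                      branch 2.2.1.2.1.1 (add p):
                        × closes — contains both p and ¬p.
                      branch 2.2.1.2.1.2 (add t):
                        × closes — contains both t and ¬t.
                  branch 2.2.1.2.2 (add ¬(p ∨ t), ¬(u ↔ u)):
                    ¬(p ∨ t): α-rule — add ¬p, ¬t.
                    ¬(u ↔ u): β-rule — branch into u, ¬u  //  ¬u, u.
                      branch 2.2.1.2.2.1 (add u, ¬u):
                        × closes — contains both u and ¬u.
                      branch 2.2.1.2.2.2 (add ¬u, u):
                        × closes — contains both u and ¬u.
          branch 2.2.2 (add ¬r):
            (u ↔ u): β-rule — branch into u, u  //  ¬u, ¬u.
              branch 2.2.2.1 (add u, u):
                ((p ∨ t) ↔ (u ↔ u)): β-rule — branch into (p ∨ t), (u ↔ u)  //  ¬(p ∨ t), ¬(u ↔ u).
                  branch 2.2.2.1.1 (add (p ∨ t), (u ↔ u)):
                    (p ∨ t): β-rule — branch into p  //  t.
                      branch 2.2.2.1.1.1 (add p):
                        × closes — contains both p and ¬p.
                      branch 2.2.2.1.1.2 (add t):
                        × closes — contains both t and ¬t.
                  branch 2.2.2.1.2 (add ¬(p ∨ t), ¬(u ↔ u)):
                    ¬(p ∨ t): α-rule — add ¬p, ¬t.
                    ¬(u ↔ u): β-rule — branch into u, ¬u  //  ¬u, u.
                      branch 2.2.2.1.2.1 (add u, ¬u):
                        × closes — contains both u and ¬u.
                      branch 2.2.2.1.2.2 (add ¬u, u):
                        × closes — contains both u and ¬u.
              branch 2.2.2.2 (add ¬u, ¬u):
                ((p ∨ t) ↔ (u ↔ u)): β-rule — branch into (p ∨ t), (u ↔ u)  //  ¬(p ∨ t), ¬(u ↔ u).
                  branch 2.2.2.2.1 (add (p ∨ t), (u ↔ u)):
                    (p ∨ t): β-rule — branch into p  //  t.
                      branch 2.2.2.2.1.1 (add p):
                        × closes — contains both p and ¬p.
                      branch 2.2.2.2.1.2 (add t):
                        × closes — contains both t and ¬t.
                  branch 2.2.2.2.2 (add ¬(p ∨ t), ¬(u ↔ u)):
                    ¬(p ∨ t): α-rule — add ¬p, ¬t.
                    ¬(u ↔ u): β-rule — branch into u, ¬u  //  ¬u, u.
                      branch 2.2.2.2.2.1 (add u, ¬u):
                        × closes — contains both u and ¬u.
                      branch 2.2.2.2.2.2 (add ¬u, u):
                        × closes — contains both u and ¬u.
All 28 branches close.
Every branch closed, so the negation is unsatisfiable and the formula is valid.

Valid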